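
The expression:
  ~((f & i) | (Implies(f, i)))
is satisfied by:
  {f: True, i: False}


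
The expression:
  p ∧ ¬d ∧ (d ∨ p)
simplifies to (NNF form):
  p ∧ ¬d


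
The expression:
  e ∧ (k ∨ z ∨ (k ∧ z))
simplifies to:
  e ∧ (k ∨ z)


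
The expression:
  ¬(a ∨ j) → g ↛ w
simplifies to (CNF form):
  (a ∨ g ∨ j) ∧ (a ∨ j ∨ ¬w)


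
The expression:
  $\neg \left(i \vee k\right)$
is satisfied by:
  {i: False, k: False}


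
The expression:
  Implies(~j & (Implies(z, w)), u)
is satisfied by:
  {j: True, u: True, z: True, w: False}
  {j: True, u: True, z: False, w: False}
  {j: True, u: True, w: True, z: True}
  {j: True, u: True, w: True, z: False}
  {j: True, z: True, w: False, u: False}
  {j: True, z: False, w: False, u: False}
  {j: True, w: True, z: True, u: False}
  {j: True, w: True, z: False, u: False}
  {u: True, z: True, w: False, j: False}
  {u: True, z: False, w: False, j: False}
  {u: True, w: True, z: True, j: False}
  {u: True, w: True, z: False, j: False}
  {z: True, u: False, w: False, j: False}


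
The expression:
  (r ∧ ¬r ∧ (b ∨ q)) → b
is always true.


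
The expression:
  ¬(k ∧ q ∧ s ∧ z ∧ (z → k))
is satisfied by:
  {s: False, k: False, q: False, z: False}
  {z: True, s: False, k: False, q: False}
  {q: True, s: False, k: False, z: False}
  {z: True, q: True, s: False, k: False}
  {k: True, z: False, s: False, q: False}
  {z: True, k: True, s: False, q: False}
  {q: True, k: True, z: False, s: False}
  {z: True, q: True, k: True, s: False}
  {s: True, q: False, k: False, z: False}
  {z: True, s: True, q: False, k: False}
  {q: True, s: True, z: False, k: False}
  {z: True, q: True, s: True, k: False}
  {k: True, s: True, q: False, z: False}
  {z: True, k: True, s: True, q: False}
  {q: True, k: True, s: True, z: False}


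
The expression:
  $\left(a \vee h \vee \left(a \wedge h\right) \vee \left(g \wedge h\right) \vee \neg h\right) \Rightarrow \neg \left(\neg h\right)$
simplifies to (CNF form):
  $h$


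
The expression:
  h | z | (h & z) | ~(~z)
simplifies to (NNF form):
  h | z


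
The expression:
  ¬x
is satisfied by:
  {x: False}


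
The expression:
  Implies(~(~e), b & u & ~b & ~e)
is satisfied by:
  {e: False}


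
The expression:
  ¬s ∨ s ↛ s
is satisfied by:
  {s: False}


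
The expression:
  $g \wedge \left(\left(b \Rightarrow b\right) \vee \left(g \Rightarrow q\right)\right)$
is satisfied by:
  {g: True}


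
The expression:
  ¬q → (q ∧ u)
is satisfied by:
  {q: True}


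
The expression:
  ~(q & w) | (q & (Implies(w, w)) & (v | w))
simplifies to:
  True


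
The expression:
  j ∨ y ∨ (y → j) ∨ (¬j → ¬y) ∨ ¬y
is always true.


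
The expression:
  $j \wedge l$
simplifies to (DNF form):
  $j \wedge l$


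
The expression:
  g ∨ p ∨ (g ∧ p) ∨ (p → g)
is always true.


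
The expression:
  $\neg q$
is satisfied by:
  {q: False}


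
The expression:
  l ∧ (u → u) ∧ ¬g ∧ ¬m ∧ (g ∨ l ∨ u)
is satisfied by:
  {l: True, g: False, m: False}


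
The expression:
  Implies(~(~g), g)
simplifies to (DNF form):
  True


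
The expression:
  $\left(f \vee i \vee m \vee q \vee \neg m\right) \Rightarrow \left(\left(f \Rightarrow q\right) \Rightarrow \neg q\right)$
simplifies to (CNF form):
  $\neg q$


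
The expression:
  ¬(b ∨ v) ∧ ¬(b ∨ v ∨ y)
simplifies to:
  ¬b ∧ ¬v ∧ ¬y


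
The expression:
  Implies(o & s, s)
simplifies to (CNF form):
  True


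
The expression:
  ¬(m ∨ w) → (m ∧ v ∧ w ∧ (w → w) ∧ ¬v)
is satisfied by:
  {m: True, w: True}
  {m: True, w: False}
  {w: True, m: False}


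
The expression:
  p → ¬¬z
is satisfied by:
  {z: True, p: False}
  {p: False, z: False}
  {p: True, z: True}


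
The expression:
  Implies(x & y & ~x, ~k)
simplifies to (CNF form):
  True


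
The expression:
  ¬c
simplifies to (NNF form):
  ¬c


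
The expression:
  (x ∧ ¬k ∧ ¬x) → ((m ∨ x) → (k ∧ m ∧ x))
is always true.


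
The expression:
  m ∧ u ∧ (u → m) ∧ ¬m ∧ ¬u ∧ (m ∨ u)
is never true.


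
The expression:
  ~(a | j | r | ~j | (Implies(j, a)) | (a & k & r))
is never true.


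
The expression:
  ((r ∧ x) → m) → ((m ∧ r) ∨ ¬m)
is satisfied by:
  {r: True, m: False}
  {m: False, r: False}
  {m: True, r: True}


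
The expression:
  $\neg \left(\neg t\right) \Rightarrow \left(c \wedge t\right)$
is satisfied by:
  {c: True, t: False}
  {t: False, c: False}
  {t: True, c: True}


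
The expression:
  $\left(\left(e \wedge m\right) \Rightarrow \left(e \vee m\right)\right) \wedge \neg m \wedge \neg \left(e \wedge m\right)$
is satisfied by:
  {m: False}


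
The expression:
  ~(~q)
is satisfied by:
  {q: True}


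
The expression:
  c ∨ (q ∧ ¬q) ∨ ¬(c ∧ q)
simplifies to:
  True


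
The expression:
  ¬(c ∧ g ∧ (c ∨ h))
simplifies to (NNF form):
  ¬c ∨ ¬g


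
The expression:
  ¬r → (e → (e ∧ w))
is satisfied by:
  {r: True, w: True, e: False}
  {r: True, e: False, w: False}
  {w: True, e: False, r: False}
  {w: False, e: False, r: False}
  {r: True, w: True, e: True}
  {r: True, e: True, w: False}
  {w: True, e: True, r: False}


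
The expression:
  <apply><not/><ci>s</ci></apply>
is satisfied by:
  {s: False}


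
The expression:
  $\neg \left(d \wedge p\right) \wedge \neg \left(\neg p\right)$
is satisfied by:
  {p: True, d: False}


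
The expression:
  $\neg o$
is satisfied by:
  {o: False}


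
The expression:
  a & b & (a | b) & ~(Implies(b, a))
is never true.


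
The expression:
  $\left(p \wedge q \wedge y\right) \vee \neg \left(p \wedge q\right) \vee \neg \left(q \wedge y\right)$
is always true.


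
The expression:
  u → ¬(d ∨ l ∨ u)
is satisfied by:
  {u: False}


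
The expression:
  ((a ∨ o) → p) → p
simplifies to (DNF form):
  a ∨ o ∨ p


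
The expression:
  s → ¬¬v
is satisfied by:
  {v: True, s: False}
  {s: False, v: False}
  {s: True, v: True}


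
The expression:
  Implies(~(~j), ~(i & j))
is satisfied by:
  {i: False, j: False}
  {j: True, i: False}
  {i: True, j: False}


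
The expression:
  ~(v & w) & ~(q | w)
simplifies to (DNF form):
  ~q & ~w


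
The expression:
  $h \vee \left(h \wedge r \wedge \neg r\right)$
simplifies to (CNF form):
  $h$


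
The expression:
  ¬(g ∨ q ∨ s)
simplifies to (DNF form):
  ¬g ∧ ¬q ∧ ¬s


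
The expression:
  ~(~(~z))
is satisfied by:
  {z: False}


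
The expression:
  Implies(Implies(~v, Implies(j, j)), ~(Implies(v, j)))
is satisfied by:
  {v: True, j: False}


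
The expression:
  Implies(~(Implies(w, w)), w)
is always true.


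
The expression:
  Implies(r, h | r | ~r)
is always true.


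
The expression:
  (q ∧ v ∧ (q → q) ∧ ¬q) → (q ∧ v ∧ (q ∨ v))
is always true.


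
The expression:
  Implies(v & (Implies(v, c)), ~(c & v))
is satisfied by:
  {v: False, c: False}
  {c: True, v: False}
  {v: True, c: False}


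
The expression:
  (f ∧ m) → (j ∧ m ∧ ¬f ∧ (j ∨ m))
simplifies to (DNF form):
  ¬f ∨ ¬m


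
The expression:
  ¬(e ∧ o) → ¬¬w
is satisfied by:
  {o: True, w: True, e: True}
  {o: True, w: True, e: False}
  {w: True, e: True, o: False}
  {w: True, e: False, o: False}
  {o: True, e: True, w: False}


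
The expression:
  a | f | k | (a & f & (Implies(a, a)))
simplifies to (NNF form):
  a | f | k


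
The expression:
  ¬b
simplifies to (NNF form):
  ¬b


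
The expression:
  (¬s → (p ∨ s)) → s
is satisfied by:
  {s: True, p: False}
  {p: False, s: False}
  {p: True, s: True}


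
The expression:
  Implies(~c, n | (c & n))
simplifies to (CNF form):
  c | n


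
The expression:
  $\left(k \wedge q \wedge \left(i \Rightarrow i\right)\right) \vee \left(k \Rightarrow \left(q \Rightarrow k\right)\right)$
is always true.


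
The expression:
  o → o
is always true.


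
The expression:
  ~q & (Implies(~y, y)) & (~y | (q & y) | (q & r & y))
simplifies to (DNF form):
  False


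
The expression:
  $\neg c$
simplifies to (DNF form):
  $\neg c$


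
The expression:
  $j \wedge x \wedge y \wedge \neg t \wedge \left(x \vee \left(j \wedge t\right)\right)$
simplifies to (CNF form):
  $j \wedge x \wedge y \wedge \neg t$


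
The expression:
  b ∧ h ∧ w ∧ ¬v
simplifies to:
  b ∧ h ∧ w ∧ ¬v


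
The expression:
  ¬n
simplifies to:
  ¬n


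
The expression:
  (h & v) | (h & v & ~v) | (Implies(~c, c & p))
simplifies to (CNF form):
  (c | h) & (c | v)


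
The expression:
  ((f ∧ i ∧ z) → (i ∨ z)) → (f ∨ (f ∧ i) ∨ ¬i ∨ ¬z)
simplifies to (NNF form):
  f ∨ ¬i ∨ ¬z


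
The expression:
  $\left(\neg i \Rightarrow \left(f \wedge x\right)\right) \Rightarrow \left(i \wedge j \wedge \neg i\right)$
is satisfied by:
  {i: False, x: False, f: False}
  {f: True, i: False, x: False}
  {x: True, i: False, f: False}


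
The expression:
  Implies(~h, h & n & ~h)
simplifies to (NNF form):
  h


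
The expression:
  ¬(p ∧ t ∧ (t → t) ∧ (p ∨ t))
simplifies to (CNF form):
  ¬p ∨ ¬t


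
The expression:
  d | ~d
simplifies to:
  True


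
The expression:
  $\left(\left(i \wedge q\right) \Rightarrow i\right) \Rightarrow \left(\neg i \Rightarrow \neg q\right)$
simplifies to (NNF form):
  $i \vee \neg q$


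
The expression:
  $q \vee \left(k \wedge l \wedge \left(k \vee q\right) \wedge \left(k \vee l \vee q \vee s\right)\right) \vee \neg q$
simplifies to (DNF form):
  $\text{True}$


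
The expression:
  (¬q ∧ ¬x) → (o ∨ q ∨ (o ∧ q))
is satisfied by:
  {x: True, q: True, o: True}
  {x: True, q: True, o: False}
  {x: True, o: True, q: False}
  {x: True, o: False, q: False}
  {q: True, o: True, x: False}
  {q: True, o: False, x: False}
  {o: True, q: False, x: False}


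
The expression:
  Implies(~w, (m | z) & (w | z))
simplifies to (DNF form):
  w | z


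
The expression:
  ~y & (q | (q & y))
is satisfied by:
  {q: True, y: False}


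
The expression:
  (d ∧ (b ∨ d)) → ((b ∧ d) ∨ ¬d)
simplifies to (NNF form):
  b ∨ ¬d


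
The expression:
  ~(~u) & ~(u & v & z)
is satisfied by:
  {u: True, v: False, z: False}
  {z: True, u: True, v: False}
  {v: True, u: True, z: False}


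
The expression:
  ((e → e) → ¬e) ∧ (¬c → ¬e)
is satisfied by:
  {e: False}


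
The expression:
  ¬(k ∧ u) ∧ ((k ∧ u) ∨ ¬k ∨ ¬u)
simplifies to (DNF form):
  ¬k ∨ ¬u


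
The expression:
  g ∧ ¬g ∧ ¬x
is never true.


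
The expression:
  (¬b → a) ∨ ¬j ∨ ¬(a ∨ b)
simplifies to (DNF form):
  True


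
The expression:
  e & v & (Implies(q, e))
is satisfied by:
  {e: True, v: True}


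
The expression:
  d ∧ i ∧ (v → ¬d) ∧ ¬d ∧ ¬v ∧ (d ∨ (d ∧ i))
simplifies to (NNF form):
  False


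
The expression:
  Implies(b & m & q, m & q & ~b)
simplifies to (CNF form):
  ~b | ~m | ~q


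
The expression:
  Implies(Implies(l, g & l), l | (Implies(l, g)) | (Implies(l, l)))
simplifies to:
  True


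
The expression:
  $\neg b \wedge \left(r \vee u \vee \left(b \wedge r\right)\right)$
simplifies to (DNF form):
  $\left(r \wedge \neg b\right) \vee \left(u \wedge \neg b\right)$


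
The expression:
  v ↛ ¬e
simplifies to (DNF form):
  e ∧ v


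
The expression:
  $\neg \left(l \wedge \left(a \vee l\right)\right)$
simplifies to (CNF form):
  $\neg l$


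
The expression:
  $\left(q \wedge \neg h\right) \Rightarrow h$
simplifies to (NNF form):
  $h \vee \neg q$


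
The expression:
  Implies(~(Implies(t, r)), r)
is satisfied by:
  {r: True, t: False}
  {t: False, r: False}
  {t: True, r: True}


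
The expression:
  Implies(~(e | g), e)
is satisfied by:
  {e: True, g: True}
  {e: True, g: False}
  {g: True, e: False}


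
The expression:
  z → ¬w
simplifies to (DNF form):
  ¬w ∨ ¬z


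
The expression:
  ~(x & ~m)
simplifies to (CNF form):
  m | ~x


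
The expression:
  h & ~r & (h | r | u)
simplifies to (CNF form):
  h & ~r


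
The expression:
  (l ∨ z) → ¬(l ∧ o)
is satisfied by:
  {l: False, o: False}
  {o: True, l: False}
  {l: True, o: False}


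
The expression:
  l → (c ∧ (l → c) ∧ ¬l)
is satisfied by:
  {l: False}


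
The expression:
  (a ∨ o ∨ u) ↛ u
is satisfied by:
  {a: True, o: True, u: False}
  {a: True, o: False, u: False}
  {o: True, a: False, u: False}


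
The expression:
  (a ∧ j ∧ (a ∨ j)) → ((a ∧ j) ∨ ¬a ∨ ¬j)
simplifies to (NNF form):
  True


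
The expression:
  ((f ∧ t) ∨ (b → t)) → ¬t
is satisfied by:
  {t: False}


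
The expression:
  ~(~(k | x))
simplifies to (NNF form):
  k | x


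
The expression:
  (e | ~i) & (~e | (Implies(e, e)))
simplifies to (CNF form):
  e | ~i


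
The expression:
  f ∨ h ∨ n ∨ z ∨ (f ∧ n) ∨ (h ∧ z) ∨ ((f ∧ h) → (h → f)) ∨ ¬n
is always true.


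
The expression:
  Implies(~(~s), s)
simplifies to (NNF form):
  True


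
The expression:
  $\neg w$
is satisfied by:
  {w: False}


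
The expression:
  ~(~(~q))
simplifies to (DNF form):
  ~q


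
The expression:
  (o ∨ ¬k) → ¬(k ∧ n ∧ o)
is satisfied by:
  {k: False, o: False, n: False}
  {n: True, k: False, o: False}
  {o: True, k: False, n: False}
  {n: True, o: True, k: False}
  {k: True, n: False, o: False}
  {n: True, k: True, o: False}
  {o: True, k: True, n: False}


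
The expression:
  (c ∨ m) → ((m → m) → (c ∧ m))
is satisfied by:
  {m: False, c: False}
  {c: True, m: True}


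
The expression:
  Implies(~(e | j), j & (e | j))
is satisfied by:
  {e: True, j: True}
  {e: True, j: False}
  {j: True, e: False}


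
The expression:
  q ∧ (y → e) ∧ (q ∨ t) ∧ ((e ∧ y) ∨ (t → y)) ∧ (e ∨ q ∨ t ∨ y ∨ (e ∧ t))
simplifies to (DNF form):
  (e ∧ q ∧ y) ∨ (e ∧ q ∧ ¬t) ∨ (q ∧ y ∧ ¬y) ∨ (q ∧ ¬t ∧ ¬y)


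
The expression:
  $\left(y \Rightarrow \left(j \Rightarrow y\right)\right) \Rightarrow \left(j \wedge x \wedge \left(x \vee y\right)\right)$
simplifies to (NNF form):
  $j \wedge x$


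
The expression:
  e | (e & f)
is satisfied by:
  {e: True}


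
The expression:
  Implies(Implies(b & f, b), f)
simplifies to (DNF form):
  f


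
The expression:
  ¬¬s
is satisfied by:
  {s: True}


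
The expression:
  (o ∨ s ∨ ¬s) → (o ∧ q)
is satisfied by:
  {o: True, q: True}


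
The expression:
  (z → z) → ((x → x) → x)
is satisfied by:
  {x: True}


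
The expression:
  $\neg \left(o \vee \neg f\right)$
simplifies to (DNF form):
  $f \wedge \neg o$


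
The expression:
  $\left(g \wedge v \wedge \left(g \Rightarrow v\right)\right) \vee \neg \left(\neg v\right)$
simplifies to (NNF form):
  $v$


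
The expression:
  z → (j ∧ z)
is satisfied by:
  {j: True, z: False}
  {z: False, j: False}
  {z: True, j: True}


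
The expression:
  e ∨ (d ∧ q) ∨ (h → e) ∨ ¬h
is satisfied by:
  {q: True, e: True, d: True, h: False}
  {q: True, e: True, d: False, h: False}
  {e: True, d: True, h: False, q: False}
  {e: True, d: False, h: False, q: False}
  {q: True, d: True, h: False, e: False}
  {q: True, d: False, h: False, e: False}
  {d: True, q: False, h: False, e: False}
  {d: False, q: False, h: False, e: False}
  {q: True, e: True, h: True, d: True}
  {q: True, e: True, h: True, d: False}
  {e: True, h: True, d: True, q: False}
  {e: True, h: True, d: False, q: False}
  {q: True, h: True, d: True, e: False}


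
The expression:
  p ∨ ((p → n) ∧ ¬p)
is always true.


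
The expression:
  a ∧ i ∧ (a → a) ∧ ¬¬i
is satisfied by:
  {a: True, i: True}


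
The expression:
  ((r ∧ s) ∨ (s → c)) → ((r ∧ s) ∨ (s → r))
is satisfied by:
  {r: True, s: False, c: False}
  {s: False, c: False, r: False}
  {r: True, c: True, s: False}
  {c: True, s: False, r: False}
  {r: True, s: True, c: False}
  {s: True, r: False, c: False}
  {r: True, c: True, s: True}


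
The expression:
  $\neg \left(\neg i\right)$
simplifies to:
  $i$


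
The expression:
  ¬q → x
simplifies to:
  q ∨ x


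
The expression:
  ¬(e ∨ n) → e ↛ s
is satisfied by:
  {n: True, e: True}
  {n: True, e: False}
  {e: True, n: False}


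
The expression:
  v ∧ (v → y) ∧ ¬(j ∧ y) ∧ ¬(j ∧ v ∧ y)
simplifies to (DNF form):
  v ∧ y ∧ ¬j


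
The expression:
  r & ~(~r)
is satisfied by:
  {r: True}


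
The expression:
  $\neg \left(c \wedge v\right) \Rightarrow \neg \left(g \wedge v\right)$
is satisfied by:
  {c: True, g: False, v: False}
  {g: False, v: False, c: False}
  {c: True, v: True, g: False}
  {v: True, g: False, c: False}
  {c: True, g: True, v: False}
  {g: True, c: False, v: False}
  {c: True, v: True, g: True}


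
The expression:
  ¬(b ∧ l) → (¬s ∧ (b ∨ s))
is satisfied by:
  {b: True, l: True, s: False}
  {b: True, s: False, l: False}
  {b: True, l: True, s: True}


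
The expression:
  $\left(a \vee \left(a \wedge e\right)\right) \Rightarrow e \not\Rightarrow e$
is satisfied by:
  {a: False}


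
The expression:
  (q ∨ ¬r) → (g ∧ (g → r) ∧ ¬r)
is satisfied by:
  {r: True, q: False}


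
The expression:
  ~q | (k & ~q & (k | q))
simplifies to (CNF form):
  ~q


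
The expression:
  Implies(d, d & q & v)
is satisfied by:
  {q: True, v: True, d: False}
  {q: True, v: False, d: False}
  {v: True, q: False, d: False}
  {q: False, v: False, d: False}
  {d: True, q: True, v: True}


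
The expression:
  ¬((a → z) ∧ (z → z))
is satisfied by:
  {a: True, z: False}


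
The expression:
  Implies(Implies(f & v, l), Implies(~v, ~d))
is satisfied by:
  {v: True, d: False}
  {d: False, v: False}
  {d: True, v: True}


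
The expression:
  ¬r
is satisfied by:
  {r: False}


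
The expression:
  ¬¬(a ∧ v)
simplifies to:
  a ∧ v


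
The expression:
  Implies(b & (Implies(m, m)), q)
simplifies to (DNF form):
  q | ~b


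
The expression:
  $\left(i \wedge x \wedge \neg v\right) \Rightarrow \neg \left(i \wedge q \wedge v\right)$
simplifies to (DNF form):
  $\text{True}$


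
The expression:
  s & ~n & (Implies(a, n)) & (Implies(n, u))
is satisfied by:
  {s: True, n: False, a: False}


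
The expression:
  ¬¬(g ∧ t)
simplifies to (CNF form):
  g ∧ t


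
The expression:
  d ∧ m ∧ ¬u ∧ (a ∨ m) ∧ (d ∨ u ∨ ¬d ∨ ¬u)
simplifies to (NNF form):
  d ∧ m ∧ ¬u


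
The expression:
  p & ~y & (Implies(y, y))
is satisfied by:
  {p: True, y: False}


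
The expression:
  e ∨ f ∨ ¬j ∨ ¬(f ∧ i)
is always true.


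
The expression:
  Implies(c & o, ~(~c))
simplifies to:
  True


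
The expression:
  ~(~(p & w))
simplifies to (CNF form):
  p & w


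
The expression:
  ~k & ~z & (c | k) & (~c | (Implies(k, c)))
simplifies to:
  c & ~k & ~z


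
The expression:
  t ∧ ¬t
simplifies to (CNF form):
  False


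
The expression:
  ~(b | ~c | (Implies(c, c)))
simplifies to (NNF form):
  False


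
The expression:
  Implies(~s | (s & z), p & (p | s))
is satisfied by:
  {p: True, s: True, z: False}
  {p: True, s: False, z: False}
  {z: True, p: True, s: True}
  {z: True, p: True, s: False}
  {s: True, z: False, p: False}


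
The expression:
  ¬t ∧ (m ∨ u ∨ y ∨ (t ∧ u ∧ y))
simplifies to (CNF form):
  ¬t ∧ (m ∨ u ∨ y)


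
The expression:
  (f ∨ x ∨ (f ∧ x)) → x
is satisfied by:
  {x: True, f: False}
  {f: False, x: False}
  {f: True, x: True}


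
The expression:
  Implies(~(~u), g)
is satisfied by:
  {g: True, u: False}
  {u: False, g: False}
  {u: True, g: True}


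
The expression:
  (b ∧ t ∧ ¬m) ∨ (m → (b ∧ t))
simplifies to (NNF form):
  (b ∧ t) ∨ ¬m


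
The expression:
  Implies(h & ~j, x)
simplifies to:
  j | x | ~h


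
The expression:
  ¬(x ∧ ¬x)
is always true.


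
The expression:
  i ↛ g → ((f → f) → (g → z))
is always true.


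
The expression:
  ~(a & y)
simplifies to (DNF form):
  ~a | ~y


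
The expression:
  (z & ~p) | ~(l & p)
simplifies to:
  ~l | ~p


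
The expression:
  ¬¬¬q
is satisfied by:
  {q: False}


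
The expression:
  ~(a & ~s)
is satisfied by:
  {s: True, a: False}
  {a: False, s: False}
  {a: True, s: True}


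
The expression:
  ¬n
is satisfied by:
  {n: False}


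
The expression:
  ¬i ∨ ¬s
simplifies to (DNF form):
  ¬i ∨ ¬s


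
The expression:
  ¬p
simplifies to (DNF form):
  ¬p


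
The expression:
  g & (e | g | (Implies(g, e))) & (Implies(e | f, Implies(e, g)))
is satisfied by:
  {g: True}


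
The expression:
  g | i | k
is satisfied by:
  {i: True, k: True, g: True}
  {i: True, k: True, g: False}
  {i: True, g: True, k: False}
  {i: True, g: False, k: False}
  {k: True, g: True, i: False}
  {k: True, g: False, i: False}
  {g: True, k: False, i: False}


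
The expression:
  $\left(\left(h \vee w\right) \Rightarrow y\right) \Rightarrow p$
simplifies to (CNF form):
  $\left(p \vee \neg y\right) \wedge \left(h \vee p \vee w\right) \wedge \left(h \vee p \vee \neg y\right) \wedge \left(p \vee w \vee \neg y\right)$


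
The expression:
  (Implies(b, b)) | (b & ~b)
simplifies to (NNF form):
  True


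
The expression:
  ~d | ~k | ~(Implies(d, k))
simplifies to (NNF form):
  ~d | ~k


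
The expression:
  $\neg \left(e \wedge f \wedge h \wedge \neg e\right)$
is always true.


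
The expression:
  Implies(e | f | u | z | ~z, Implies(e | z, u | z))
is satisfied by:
  {z: True, u: True, e: False}
  {z: True, e: False, u: False}
  {u: True, e: False, z: False}
  {u: False, e: False, z: False}
  {z: True, u: True, e: True}
  {z: True, e: True, u: False}
  {u: True, e: True, z: False}


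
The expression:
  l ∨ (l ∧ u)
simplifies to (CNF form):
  l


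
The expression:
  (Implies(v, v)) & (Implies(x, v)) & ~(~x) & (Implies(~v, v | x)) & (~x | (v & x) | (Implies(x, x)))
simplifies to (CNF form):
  v & x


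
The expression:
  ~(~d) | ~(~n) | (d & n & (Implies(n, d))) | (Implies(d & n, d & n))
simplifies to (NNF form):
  True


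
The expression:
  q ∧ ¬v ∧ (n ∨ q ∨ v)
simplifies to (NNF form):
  q ∧ ¬v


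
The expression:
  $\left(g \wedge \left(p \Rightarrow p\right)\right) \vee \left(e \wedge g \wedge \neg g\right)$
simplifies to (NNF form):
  $g$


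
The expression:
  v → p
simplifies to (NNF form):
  p ∨ ¬v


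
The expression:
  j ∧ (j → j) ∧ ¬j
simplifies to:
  False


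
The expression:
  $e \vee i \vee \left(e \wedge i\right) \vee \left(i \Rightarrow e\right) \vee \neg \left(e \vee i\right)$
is always true.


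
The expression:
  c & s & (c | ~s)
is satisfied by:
  {c: True, s: True}


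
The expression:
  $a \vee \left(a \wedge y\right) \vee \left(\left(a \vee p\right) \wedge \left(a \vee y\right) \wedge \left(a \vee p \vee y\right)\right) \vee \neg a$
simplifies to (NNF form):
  $\text{True}$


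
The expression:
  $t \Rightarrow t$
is always true.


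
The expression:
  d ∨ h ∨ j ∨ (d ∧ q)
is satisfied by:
  {d: True, h: True, j: True}
  {d: True, h: True, j: False}
  {d: True, j: True, h: False}
  {d: True, j: False, h: False}
  {h: True, j: True, d: False}
  {h: True, j: False, d: False}
  {j: True, h: False, d: False}


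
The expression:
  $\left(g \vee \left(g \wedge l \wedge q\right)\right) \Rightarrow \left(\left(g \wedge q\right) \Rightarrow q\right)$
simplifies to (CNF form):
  $\text{True}$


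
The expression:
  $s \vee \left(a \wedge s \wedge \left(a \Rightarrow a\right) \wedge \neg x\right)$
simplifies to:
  $s$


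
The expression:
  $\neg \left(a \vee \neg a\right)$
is never true.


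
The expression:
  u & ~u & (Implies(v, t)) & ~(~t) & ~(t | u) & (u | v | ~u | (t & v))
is never true.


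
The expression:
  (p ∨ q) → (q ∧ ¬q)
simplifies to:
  ¬p ∧ ¬q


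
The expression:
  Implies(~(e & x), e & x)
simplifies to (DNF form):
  e & x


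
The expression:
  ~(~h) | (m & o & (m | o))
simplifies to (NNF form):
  h | (m & o)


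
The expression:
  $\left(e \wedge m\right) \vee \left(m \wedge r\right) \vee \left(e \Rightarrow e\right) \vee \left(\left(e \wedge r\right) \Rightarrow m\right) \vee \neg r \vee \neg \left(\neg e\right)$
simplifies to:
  $\text{True}$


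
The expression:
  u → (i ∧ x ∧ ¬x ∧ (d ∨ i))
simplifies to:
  ¬u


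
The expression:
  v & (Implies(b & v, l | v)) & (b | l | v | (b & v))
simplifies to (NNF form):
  v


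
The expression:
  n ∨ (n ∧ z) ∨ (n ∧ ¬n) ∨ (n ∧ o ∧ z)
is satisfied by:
  {n: True}


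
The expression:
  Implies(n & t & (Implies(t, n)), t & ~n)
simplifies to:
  ~n | ~t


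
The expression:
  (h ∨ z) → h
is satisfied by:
  {h: True, z: False}
  {z: False, h: False}
  {z: True, h: True}


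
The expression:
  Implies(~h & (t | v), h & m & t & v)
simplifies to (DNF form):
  h | (~t & ~v)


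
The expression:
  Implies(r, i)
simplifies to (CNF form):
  i | ~r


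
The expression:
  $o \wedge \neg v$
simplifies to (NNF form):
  $o \wedge \neg v$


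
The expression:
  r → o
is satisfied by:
  {o: True, r: False}
  {r: False, o: False}
  {r: True, o: True}


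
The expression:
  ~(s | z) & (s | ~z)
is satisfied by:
  {z: False, s: False}


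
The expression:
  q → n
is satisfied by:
  {n: True, q: False}
  {q: False, n: False}
  {q: True, n: True}


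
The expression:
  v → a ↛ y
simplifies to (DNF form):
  (a ∧ ¬y) ∨ ¬v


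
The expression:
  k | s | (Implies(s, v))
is always true.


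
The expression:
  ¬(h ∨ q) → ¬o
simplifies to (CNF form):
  h ∨ q ∨ ¬o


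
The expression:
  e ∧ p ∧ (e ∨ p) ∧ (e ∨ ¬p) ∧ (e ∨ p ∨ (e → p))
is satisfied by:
  {p: True, e: True}


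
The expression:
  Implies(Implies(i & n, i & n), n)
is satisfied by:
  {n: True}


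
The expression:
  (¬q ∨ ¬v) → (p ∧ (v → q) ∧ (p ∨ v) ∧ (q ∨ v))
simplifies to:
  q ∧ (p ∨ v)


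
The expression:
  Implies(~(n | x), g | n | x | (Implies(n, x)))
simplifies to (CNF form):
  True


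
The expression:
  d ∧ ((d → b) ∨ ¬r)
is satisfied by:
  {b: True, d: True, r: False}
  {d: True, r: False, b: False}
  {r: True, b: True, d: True}


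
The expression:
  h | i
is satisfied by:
  {i: True, h: True}
  {i: True, h: False}
  {h: True, i: False}


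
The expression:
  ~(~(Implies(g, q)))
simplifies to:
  q | ~g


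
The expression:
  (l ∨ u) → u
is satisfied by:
  {u: True, l: False}
  {l: False, u: False}
  {l: True, u: True}


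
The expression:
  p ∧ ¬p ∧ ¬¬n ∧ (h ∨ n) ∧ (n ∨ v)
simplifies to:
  False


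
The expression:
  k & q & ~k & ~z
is never true.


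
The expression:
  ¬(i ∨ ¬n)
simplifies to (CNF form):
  n ∧ ¬i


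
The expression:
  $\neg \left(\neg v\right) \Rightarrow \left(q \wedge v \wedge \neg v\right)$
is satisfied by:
  {v: False}


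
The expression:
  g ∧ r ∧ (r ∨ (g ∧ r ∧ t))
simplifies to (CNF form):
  g ∧ r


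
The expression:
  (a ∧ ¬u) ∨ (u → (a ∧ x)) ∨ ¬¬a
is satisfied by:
  {a: True, u: False}
  {u: False, a: False}
  {u: True, a: True}


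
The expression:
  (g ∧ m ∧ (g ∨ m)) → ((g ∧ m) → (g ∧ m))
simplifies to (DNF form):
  True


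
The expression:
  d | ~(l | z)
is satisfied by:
  {d: True, l: False, z: False}
  {d: True, z: True, l: False}
  {d: True, l: True, z: False}
  {d: True, z: True, l: True}
  {z: False, l: False, d: False}


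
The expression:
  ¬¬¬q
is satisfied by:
  {q: False}


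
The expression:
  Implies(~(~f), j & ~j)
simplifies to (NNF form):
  ~f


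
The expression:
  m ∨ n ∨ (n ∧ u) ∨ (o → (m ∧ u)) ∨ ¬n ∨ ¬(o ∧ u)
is always true.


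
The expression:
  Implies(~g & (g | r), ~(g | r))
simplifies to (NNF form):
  g | ~r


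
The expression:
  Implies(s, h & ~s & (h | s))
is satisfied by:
  {s: False}


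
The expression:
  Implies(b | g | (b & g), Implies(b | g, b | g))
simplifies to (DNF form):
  True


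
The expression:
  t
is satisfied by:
  {t: True}


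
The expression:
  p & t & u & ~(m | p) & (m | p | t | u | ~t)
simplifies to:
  False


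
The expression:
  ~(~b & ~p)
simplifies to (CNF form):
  b | p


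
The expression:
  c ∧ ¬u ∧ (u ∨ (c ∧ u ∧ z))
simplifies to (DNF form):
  False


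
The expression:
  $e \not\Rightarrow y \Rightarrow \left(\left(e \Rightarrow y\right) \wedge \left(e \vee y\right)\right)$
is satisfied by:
  {y: True, e: False}
  {e: False, y: False}
  {e: True, y: True}


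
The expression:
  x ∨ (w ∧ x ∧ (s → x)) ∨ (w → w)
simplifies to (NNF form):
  True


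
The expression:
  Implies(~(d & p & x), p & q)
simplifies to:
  p & (d | q) & (q | x)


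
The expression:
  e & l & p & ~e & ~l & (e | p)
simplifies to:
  False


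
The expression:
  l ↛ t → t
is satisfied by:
  {t: True, l: False}
  {l: False, t: False}
  {l: True, t: True}


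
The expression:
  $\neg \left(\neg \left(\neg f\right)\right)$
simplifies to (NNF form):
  $\neg f$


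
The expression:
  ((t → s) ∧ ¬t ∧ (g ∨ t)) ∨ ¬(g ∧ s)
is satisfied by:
  {s: False, t: False, g: False}
  {g: True, s: False, t: False}
  {t: True, s: False, g: False}
  {g: True, t: True, s: False}
  {s: True, g: False, t: False}
  {g: True, s: True, t: False}
  {t: True, s: True, g: False}


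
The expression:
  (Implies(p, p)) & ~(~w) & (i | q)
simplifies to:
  w & (i | q)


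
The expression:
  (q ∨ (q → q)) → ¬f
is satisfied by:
  {f: False}


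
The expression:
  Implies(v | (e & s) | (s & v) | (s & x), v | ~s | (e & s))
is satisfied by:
  {v: True, e: True, s: False, x: False}
  {v: True, s: False, e: False, x: False}
  {e: True, v: False, s: False, x: False}
  {v: False, s: False, e: False, x: False}
  {x: True, v: True, e: True, s: False}
  {x: True, v: True, s: False, e: False}
  {x: True, e: True, v: False, s: False}
  {x: True, v: False, s: False, e: False}
  {v: True, s: True, e: True, x: False}
  {v: True, s: True, x: False, e: False}
  {s: True, e: True, x: False, v: False}
  {s: True, x: False, e: False, v: False}
  {v: True, s: True, x: True, e: True}
  {v: True, s: True, x: True, e: False}
  {s: True, x: True, e: True, v: False}


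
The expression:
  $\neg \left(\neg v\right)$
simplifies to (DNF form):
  $v$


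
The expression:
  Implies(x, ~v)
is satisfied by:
  {v: False, x: False}
  {x: True, v: False}
  {v: True, x: False}


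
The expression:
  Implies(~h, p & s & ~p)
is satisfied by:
  {h: True}


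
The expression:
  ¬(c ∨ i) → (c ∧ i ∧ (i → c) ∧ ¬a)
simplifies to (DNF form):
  c ∨ i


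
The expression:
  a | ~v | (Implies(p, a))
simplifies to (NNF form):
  a | ~p | ~v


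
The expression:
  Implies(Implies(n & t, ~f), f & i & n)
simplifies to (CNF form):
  f & n & (i | t)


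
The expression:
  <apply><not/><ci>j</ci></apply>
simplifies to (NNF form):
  <apply><not/><ci>j</ci></apply>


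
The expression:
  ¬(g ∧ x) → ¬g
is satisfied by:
  {x: True, g: False}
  {g: False, x: False}
  {g: True, x: True}


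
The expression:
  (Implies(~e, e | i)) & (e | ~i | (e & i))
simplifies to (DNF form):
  e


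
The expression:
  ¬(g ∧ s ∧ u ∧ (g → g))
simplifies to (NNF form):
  ¬g ∨ ¬s ∨ ¬u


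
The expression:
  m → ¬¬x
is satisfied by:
  {x: True, m: False}
  {m: False, x: False}
  {m: True, x: True}


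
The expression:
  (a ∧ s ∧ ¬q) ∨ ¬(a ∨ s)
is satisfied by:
  {q: False, s: False, a: False}
  {q: True, s: False, a: False}
  {a: True, s: True, q: False}


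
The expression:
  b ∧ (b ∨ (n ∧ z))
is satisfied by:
  {b: True}


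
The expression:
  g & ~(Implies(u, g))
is never true.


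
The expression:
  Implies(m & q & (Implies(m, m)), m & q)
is always true.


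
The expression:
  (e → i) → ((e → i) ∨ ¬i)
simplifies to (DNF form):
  True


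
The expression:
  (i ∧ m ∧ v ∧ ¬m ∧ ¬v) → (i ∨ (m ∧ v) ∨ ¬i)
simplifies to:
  True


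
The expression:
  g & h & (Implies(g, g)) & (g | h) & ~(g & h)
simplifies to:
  False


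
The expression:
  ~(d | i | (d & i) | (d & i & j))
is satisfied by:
  {d: False, i: False}


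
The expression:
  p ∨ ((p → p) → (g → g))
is always true.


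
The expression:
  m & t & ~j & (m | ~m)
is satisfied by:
  {t: True, m: True, j: False}


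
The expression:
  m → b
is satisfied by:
  {b: True, m: False}
  {m: False, b: False}
  {m: True, b: True}


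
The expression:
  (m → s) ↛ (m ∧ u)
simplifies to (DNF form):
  (s ∧ ¬u) ∨ ¬m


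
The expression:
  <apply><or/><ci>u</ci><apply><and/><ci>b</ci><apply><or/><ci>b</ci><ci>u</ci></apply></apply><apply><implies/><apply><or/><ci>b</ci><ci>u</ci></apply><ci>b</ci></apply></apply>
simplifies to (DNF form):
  <true/>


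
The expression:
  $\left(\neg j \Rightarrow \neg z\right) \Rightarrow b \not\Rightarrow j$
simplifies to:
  $\neg j \wedge \left(b \vee z\right)$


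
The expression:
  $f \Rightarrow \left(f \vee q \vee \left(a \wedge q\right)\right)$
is always true.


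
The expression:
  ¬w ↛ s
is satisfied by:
  {s: True, w: False}
  {w: False, s: False}
  {w: True, s: True}


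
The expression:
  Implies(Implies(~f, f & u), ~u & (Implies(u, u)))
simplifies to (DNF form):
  ~f | ~u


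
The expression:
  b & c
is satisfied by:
  {c: True, b: True}


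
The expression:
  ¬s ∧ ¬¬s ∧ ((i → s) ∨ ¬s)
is never true.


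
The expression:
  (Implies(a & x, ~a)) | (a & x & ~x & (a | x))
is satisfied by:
  {x: False, a: False}
  {a: True, x: False}
  {x: True, a: False}


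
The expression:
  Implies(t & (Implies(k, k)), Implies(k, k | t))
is always true.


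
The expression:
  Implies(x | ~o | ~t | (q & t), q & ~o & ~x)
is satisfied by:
  {q: True, t: True, o: False, x: False}
  {q: True, t: False, o: False, x: False}
  {o: True, t: True, q: False, x: False}


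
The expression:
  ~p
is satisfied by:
  {p: False}


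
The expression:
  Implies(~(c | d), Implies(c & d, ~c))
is always true.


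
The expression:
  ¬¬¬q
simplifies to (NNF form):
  ¬q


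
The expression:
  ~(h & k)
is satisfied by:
  {h: False, k: False}
  {k: True, h: False}
  {h: True, k: False}


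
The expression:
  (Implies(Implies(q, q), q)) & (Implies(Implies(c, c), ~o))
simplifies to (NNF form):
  q & ~o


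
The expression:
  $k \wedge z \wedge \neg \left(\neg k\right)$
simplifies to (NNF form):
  $k \wedge z$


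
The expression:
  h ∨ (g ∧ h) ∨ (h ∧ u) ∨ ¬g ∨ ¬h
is always true.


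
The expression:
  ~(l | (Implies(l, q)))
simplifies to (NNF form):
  False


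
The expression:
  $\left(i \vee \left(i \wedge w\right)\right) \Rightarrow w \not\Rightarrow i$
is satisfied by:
  {i: False}


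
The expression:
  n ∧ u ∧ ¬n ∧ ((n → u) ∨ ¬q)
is never true.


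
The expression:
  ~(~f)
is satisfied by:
  {f: True}


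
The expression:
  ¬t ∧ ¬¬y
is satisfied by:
  {y: True, t: False}


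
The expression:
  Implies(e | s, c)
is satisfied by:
  {c: True, s: False, e: False}
  {c: True, e: True, s: False}
  {c: True, s: True, e: False}
  {c: True, e: True, s: True}
  {e: False, s: False, c: False}


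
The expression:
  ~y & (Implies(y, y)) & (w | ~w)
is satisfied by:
  {y: False}


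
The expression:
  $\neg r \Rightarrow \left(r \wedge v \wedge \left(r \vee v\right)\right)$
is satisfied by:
  {r: True}


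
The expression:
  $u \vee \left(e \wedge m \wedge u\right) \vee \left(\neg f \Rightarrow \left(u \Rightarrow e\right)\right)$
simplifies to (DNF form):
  $\text{True}$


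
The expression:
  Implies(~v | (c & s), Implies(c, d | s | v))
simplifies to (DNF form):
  d | s | v | ~c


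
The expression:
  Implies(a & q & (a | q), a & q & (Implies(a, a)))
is always true.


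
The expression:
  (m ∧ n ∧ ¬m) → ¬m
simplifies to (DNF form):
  True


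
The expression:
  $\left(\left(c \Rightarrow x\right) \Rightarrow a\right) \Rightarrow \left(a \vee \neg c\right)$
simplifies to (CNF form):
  $a \vee x \vee \neg c$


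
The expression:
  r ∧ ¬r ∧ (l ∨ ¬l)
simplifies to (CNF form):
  False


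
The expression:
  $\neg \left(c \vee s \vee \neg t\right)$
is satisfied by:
  {t: True, c: False, s: False}


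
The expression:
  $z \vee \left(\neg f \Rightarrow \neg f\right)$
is always true.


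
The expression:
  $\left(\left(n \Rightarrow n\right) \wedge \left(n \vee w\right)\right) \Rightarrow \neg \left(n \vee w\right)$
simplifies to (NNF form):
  $\neg n \wedge \neg w$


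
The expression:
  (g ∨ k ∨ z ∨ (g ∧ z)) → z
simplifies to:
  z ∨ (¬g ∧ ¬k)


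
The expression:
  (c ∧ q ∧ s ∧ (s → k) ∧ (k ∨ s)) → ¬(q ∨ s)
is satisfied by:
  {s: False, k: False, q: False, c: False}
  {c: True, s: False, k: False, q: False}
  {q: True, s: False, k: False, c: False}
  {c: True, q: True, s: False, k: False}
  {k: True, c: False, s: False, q: False}
  {c: True, k: True, s: False, q: False}
  {q: True, k: True, c: False, s: False}
  {c: True, q: True, k: True, s: False}
  {s: True, q: False, k: False, c: False}
  {c: True, s: True, q: False, k: False}
  {q: True, s: True, c: False, k: False}
  {c: True, q: True, s: True, k: False}
  {k: True, s: True, q: False, c: False}
  {c: True, k: True, s: True, q: False}
  {q: True, k: True, s: True, c: False}


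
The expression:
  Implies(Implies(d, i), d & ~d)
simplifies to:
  d & ~i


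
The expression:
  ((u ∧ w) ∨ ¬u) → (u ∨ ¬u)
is always true.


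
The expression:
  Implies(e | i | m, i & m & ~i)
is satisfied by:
  {i: False, e: False, m: False}


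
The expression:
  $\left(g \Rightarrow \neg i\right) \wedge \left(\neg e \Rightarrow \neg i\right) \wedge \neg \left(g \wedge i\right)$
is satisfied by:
  {e: True, g: False, i: False}
  {g: False, i: False, e: False}
  {e: True, g: True, i: False}
  {g: True, e: False, i: False}
  {i: True, e: True, g: False}
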